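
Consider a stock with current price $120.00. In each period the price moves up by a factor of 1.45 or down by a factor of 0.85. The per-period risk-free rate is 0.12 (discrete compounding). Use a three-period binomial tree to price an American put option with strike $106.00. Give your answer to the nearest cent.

Risk-neutral probability p = (1 + 0.12 − 0.85)/(1.45 − 0.85) = 0.2700/0.6000 = 0.4500
Terminal stock prices: S_uuu = 365.8, S_uud = 214.5, S_udd = 125.7, S_ddd = 73.69
Terminal payoffs (K − S): max(-259.8, 0) = 0, max(-108.5, 0) = 0, max(-19.71, 0) = 0, max(32.31, 0) = 32.31
Node uu (S = 252.3): continuation = 1/1.12·[0.4500·0.0000 + 0.5500·0.0000] = 0.0000; exercise value = 0.0000 ≤ continuation, so V_uu = 0.0000
Node ud (S = 147.9): continuation = 1/1.12·[0.4500·0.0000 + 0.5500·0.0000] = 0.0000; exercise value = 0.0000 ≤ continuation, so V_ud = 0.0000
Node dd (S = 86.7): continuation = 1/1.12·[0.4500·0.0000 + 0.5500·32.3050] = 15.8641; exercise value = 19.3000 > continuation, so V_dd = 19.3000 (exercise)
Node u (S = 174): continuation = 1/1.12·[0.4500·0.0000 + 0.5500·0.0000] = 0.0000; exercise value = 0.0000 ≤ continuation, so V_u = 0.0000
Node d (S = 102): continuation = 1/1.12·[0.4500·0.0000 + 0.5500·19.3000] = 9.4777; exercise value = 4.0000 ≤ continuation, so V_d = 9.4777
Node 0 (S = 120): continuation = 1/1.12·[0.4500·0.0000 + 0.5500·9.4777] = 4.6542; exercise value = 0.0000 ≤ continuation, so V_0 = 4.6542

$4.65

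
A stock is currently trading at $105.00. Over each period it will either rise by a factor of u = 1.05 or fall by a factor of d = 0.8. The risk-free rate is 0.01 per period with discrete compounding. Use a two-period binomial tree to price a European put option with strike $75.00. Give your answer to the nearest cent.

Risk-neutral probability p = (1 + 0.01 − 0.8)/(1.05 − 0.8) = 0.2100/0.2500 = 0.8400
Terminal stock prices: S_uu = 115.8, S_ud = 88.2, S_dd = 67.2
Terminal payoffs (K − S): max(-40.76, 0) = 0, max(-13.2, 0) = 0, max(7.8, 0) = 7.8
Node u (S = 110.2): V_u = 1/1.01·[0.8400·0.0000 + 0.1600·0.0000] = 0.0000
Node d (S = 84): V_d = 1/1.01·[0.8400·0.0000 + 0.1600·7.8000] = 1.2356
Node 0 (S = 105): V_0 = 1/1.01·[0.8400·0.0000 + 0.1600·1.2356] = 0.1957

$0.20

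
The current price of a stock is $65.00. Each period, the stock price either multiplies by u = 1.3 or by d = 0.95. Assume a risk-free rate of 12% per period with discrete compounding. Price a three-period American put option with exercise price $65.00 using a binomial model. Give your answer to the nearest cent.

$1.49

Risk-neutral probability p = (1 + 0.12 − 0.95)/(1.3 − 0.95) = 0.1700/0.3500 = 0.4857
Terminal stock prices: S_uuu = 142.8, S_uud = 104.4, S_udd = 76.26, S_ddd = 55.73
Terminal payoffs (K − S): max(-77.81, 0) = 0, max(-39.36, 0) = 0, max(-11.26, 0) = 0, max(9.271, 0) = 9.271
Node uu (S = 109.9): continuation = 1/1.12·[0.4857·0.0000 + 0.5143·0.0000] = 0.0000; exercise value = 0.0000 ≤ continuation, so V_uu = 0.0000
Node ud (S = 80.27): continuation = 1/1.12·[0.4857·0.0000 + 0.5143·0.0000] = 0.0000; exercise value = 0.0000 ≤ continuation, so V_ud = 0.0000
Node dd (S = 58.66): continuation = 1/1.12·[0.4857·0.0000 + 0.5143·9.2706] = 4.2569; exercise value = 6.3375 > continuation, so V_dd = 6.3375 (exercise)
Node u (S = 84.5): continuation = 1/1.12·[0.4857·0.0000 + 0.5143·0.0000] = 0.0000; exercise value = 0.0000 ≤ continuation, so V_u = 0.0000
Node d (S = 61.75): continuation = 1/1.12·[0.4857·0.0000 + 0.5143·6.3375] = 2.9101; exercise value = 3.2500 > continuation, so V_d = 3.2500 (exercise)
Node 0 (S = 65): continuation = 1/1.12·[0.4857·0.0000 + 0.5143·3.2500] = 1.4923; exercise value = 0.0000 ≤ continuation, so V_0 = 1.4923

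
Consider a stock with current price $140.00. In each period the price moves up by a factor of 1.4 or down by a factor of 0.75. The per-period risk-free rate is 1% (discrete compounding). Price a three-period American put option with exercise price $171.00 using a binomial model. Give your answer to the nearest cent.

$49.54

Risk-neutral probability p = (1 + 0.01 − 0.75)/(1.4 − 0.75) = 0.2600/0.6500 = 0.4000
Terminal stock prices: S_uuu = 384.2, S_uud = 205.8, S_udd = 110.2, S_ddd = 59.06
Terminal payoffs (K − S): max(-213.2, 0) = 0, max(-34.8, 0) = 0, max(60.75, 0) = 60.75, max(111.9, 0) = 111.9
Node uu (S = 274.4): continuation = 1/1.01·[0.4000·0.0000 + 0.6000·0.0000] = 0.0000; exercise value = 0.0000 ≤ continuation, so V_uu = 0.0000
Node ud (S = 147): continuation = 1/1.01·[0.4000·0.0000 + 0.6000·60.7500] = 36.0891; exercise value = 24.0000 ≤ continuation, so V_ud = 36.0891
Node dd (S = 78.75): continuation = 1/1.01·[0.4000·60.7500 + 0.6000·111.9375] = 90.5569; exercise value = 92.2500 > continuation, so V_dd = 92.2500 (exercise)
Node u (S = 196): continuation = 1/1.01·[0.4000·0.0000 + 0.6000·36.0891] = 21.4391; exercise value = 0.0000 ≤ continuation, so V_u = 21.4391
Node d (S = 105): continuation = 1/1.01·[0.4000·36.0891 + 0.6000·92.2500] = 69.0947; exercise value = 66.0000 ≤ continuation, so V_d = 69.0947
Node 0 (S = 140): continuation = 1/1.01·[0.4000·21.4391 + 0.6000·69.0947] = 49.5371; exercise value = 31.0000 ≤ continuation, so V_0 = 49.5371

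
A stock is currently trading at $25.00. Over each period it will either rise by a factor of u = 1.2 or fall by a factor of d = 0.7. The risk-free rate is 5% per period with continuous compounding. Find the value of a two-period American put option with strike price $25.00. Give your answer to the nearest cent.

Risk-neutral probability p = (e^0.05 − 0.7)/(1.2 − 0.7) = 0.3513/0.5000 = 0.7025
Terminal stock prices: S_uu = 36, S_ud = 21, S_dd = 12.25
Terminal payoffs (K − S): max(-11, 0) = 0, max(4, 0) = 4, max(12.75, 0) = 12.75
Node u (S = 30): continuation = e^(−0.05)·[0.7025·0.0000 + 0.2975·4.0000] = 1.1318; exercise value = 0.0000 ≤ continuation, so V_u = 1.1318
Node d (S = 17.5): continuation = e^(−0.05)·[0.7025·4.0000 + 0.2975·12.7500] = 6.2807; exercise value = 7.5000 > continuation, so V_d = 7.5000 (exercise)
Node 0 (S = 25): continuation = e^(−0.05)·[0.7025·1.1318 + 0.2975·7.5000] = 2.8785; exercise value = 0.0000 ≤ continuation, so V_0 = 2.8785

$2.88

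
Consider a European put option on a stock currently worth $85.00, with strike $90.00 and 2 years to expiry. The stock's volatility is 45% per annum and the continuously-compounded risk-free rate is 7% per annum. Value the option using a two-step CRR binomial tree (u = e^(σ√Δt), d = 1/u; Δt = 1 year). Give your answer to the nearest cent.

$15.84

CRR parameters: u = e^(σ√Δt) = e^(0.45·√1) = 1.5683, d = 1/u = 0.6376
Per-period rate: rΔt = 0.07·1 = 0.07, so R = e^0.07 = 1.0725
Risk-neutral probability p = (e^0.07 − 0.6376)/(1.5683 − 0.6376) = 0.4349/0.9307 = 0.4673
Terminal stock prices: S_uu = 209.1, S_ud = 85, S_dd = 34.56
Terminal payoffs (K − S): max(-119.1, 0) = 0, max(5, 0) = 5, max(55.44, 0) = 55.44
Node u (S = 133.3): V_u = e^(−0.07)·[0.4673·0.0000 + 0.5327·5.0000] = 2.4836
Node d (S = 54.2): V_d = e^(−0.07)·[0.4673·5.0000 + 0.5327·55.4416] = 29.7171
Node 0 (S = 85): V_0 = e^(−0.07)·[0.4673·2.4836 + 0.5327·29.7171] = 15.8429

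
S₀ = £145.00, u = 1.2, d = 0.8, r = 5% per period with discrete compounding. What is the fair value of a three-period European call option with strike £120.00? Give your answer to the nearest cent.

£45.39

Risk-neutral probability p = (1 + 0.05 − 0.8)/(1.2 − 0.8) = 0.2500/0.4000 = 0.6250
Terminal stock prices: S_uuu = 250.6, S_uud = 167, S_udd = 111.4, S_ddd = 74.24
Terminal payoffs (S − K): max(130.6, 0) = 130.6, max(47.04, 0) = 47.04, max(-8.64, 0) = 0, max(-45.76, 0) = 0
Node uu (S = 208.8): V_uu = 1/1.05·[0.6250·130.5600 + 0.3750·47.0400] = 94.5143
Node ud (S = 139.2): V_ud = 1/1.05·[0.6250·47.0400 + 0.3750·0.0000] = 28.0000
Node dd (S = 92.8): V_dd = 1/1.05·[0.6250·0.0000 + 0.3750·0.0000] = 0.0000
Node u (S = 174): V_u = 1/1.05·[0.6250·94.5143 + 0.3750·28.0000] = 66.2585
Node d (S = 116): V_d = 1/1.05·[0.6250·28.0000 + 0.3750·0.0000] = 16.6667
Node 0 (S = 145): V_0 = 1/1.05·[0.6250·66.2585 + 0.3750·16.6667] = 45.3920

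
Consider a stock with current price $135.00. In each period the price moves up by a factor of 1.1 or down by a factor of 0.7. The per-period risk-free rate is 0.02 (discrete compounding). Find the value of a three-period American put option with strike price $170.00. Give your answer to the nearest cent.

$35.00

Risk-neutral probability p = (1 + 0.02 − 0.7)/(1.1 − 0.7) = 0.3200/0.4000 = 0.8000
Terminal stock prices: S_uuu = 179.7, S_uud = 114.3, S_udd = 72.76, S_ddd = 46.3
Terminal payoffs (K − S): max(-9.685, 0) = 0, max(55.65, 0) = 55.65, max(97.24, 0) = 97.24, max(123.7, 0) = 123.7
Node uu (S = 163.4): continuation = 1/1.02·[0.8000·0.0000 + 0.2000·55.6550] = 10.9127; exercise value = 6.6500 ≤ continuation, so V_uu = 10.9127
Node ud (S = 103.9): continuation = 1/1.02·[0.8000·55.6550 + 0.2000·97.2350] = 62.7167; exercise value = 66.0500 > continuation, so V_ud = 66.0500 (exercise)
Node dd (S = 66.15): continuation = 1/1.02·[0.8000·97.2350 + 0.2000·123.6950] = 100.5167; exercise value = 103.8500 > continuation, so V_dd = 103.8500 (exercise)
Node u (S = 148.5): continuation = 1/1.02·[0.8000·10.9127 + 0.2000·66.0500] = 21.5100; exercise value = 21.5000 ≤ continuation, so V_u = 21.5100
Node d (S = 94.5): continuation = 1/1.02·[0.8000·66.0500 + 0.2000·103.8500] = 72.1667; exercise value = 75.5000 > continuation, so V_d = 75.5000 (exercise)
Node 0 (S = 135): continuation = 1/1.02·[0.8000·21.5100 + 0.2000·75.5000] = 31.6745; exercise value = 35.0000 > continuation, so V_0 = 35.0000 (exercise)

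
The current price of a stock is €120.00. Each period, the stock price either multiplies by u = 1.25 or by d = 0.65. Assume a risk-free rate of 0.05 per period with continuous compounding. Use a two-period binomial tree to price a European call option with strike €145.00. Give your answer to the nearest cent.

€17.20

Risk-neutral probability p = (e^0.05 − 0.65)/(1.25 − 0.65) = 0.4013/0.6000 = 0.6688
Terminal stock prices: S_uu = 187.5, S_ud = 97.5, S_dd = 50.7
Terminal payoffs (S − K): max(42.5, 0) = 42.5, max(-47.5, 0) = 0, max(-94.3, 0) = 0
Node u (S = 150): V_u = e^(−0.05)·[0.6688·42.5000 + 0.3312·0.0000] = 27.0371
Node d (S = 78): V_d = e^(−0.05)·[0.6688·0.0000 + 0.3312·0.0000] = 0.0000
Node 0 (S = 120): V_0 = e^(−0.05)·[0.6688·27.0371 + 0.3312·0.0000] = 17.2002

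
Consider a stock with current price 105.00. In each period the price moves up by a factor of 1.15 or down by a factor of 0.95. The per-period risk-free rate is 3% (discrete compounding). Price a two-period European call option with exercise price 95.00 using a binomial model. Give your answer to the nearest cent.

Risk-neutral probability p = (1 + 0.03 − 0.95)/(1.15 − 0.95) = 0.0800/0.2000 = 0.4000
Terminal stock prices: S_uu = 138.9, S_ud = 114.7, S_dd = 94.76
Terminal payoffs (S − K): max(43.86, 0) = 43.86, max(19.71, 0) = 19.71, max(-0.2375, 0) = 0
Node u (S = 120.7): V_u = 1/1.03·[0.4000·43.8625 + 0.6000·19.7125] = 28.5170
Node d (S = 99.75): V_d = 1/1.03·[0.4000·19.7125 + 0.6000·0.0000] = 7.6553
Node 0 (S = 105): V_0 = 1/1.03·[0.4000·28.5170 + 0.6000·7.6553] = 15.5340

15.53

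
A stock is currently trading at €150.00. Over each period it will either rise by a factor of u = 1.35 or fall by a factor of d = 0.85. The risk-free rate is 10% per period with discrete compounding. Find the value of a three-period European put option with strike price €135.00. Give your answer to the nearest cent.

Risk-neutral probability p = (1 + 0.1 − 0.85)/(1.35 − 0.85) = 0.2500/0.5000 = 0.5000
Terminal stock prices: S_uuu = 369.1, S_uud = 232.4, S_udd = 146.3, S_ddd = 92.12
Terminal payoffs (K − S): max(-234.1, 0) = 0, max(-97.37, 0) = 0, max(-11.31, 0) = 0, max(42.88, 0) = 42.88
Node uu (S = 273.4): V_uu = 1/1.1·[0.5000·0.0000 + 0.5000·0.0000] = 0.0000
Node ud (S = 172.1): V_ud = 1/1.1·[0.5000·0.0000 + 0.5000·0.0000] = 0.0000
Node dd (S = 108.4): V_dd = 1/1.1·[0.5000·0.0000 + 0.5000·42.8813] = 19.4915
Node u (S = 202.5): V_u = 1/1.1·[0.5000·0.0000 + 0.5000·0.0000] = 0.0000
Node d (S = 127.5): V_d = 1/1.1·[0.5000·0.0000 + 0.5000·19.4915] = 8.8598
Node 0 (S = 150): V_0 = 1/1.1·[0.5000·0.0000 + 0.5000·8.8598] = 4.0272

€4.03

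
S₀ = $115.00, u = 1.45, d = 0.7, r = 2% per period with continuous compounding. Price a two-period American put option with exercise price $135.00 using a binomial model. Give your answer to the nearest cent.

$34.91

Risk-neutral probability p = (e^0.02 − 0.7)/(1.45 − 0.7) = 0.3202/0.7500 = 0.4269
Terminal stock prices: S_uu = 241.8, S_ud = 116.7, S_dd = 56.35
Terminal payoffs (K − S): max(-106.8, 0) = 0, max(18.28, 0) = 18.28, max(78.65, 0) = 78.65
Node u (S = 166.8): continuation = e^(−0.02)·[0.4269·0.0000 + 0.5731·18.2750] = 10.2654; exercise value = 0.0000 ≤ continuation, so V_u = 10.2654
Node d (S = 80.5): continuation = e^(−0.02)·[0.4269·18.2750 + 0.5731·78.6500] = 51.8268; exercise value = 54.5000 > continuation, so V_d = 54.5000 (exercise)
Node 0 (S = 115): continuation = e^(−0.02)·[0.4269·10.2654 + 0.5731·54.5000] = 34.9095; exercise value = 20.0000 ≤ continuation, so V_0 = 34.9095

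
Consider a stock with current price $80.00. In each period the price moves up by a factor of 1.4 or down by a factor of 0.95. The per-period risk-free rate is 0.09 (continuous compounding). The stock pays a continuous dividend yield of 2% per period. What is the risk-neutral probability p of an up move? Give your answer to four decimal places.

Per-period risk-free factor R = e^0.09 = 1.0942; dividend-adjusted growth = e^(0.09−0.02) = 1.0725.
Risk-neutral probability p = (1.0725 − 0.95)/(1.4 − 0.95) = 0.1225/0.4500 = 0.2722

p = 0.2722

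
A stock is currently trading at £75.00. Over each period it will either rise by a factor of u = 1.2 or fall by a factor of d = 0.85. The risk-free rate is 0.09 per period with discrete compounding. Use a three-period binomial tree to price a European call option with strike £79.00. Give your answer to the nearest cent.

£16.98

Risk-neutral probability p = (1 + 0.09 − 0.85)/(1.2 − 0.85) = 0.2400/0.3500 = 0.6857
Terminal stock prices: S_uuu = 129.6, S_uud = 91.8, S_udd = 65.02, S_ddd = 46.06
Terminal payoffs (S − K): max(50.6, 0) = 50.6, max(12.8, 0) = 12.8, max(-13.98, 0) = 0, max(-32.94, 0) = 0
Node uu (S = 108): V_uu = 1/1.09·[0.6857·50.6000 + 0.3143·12.8000] = 35.5229
Node ud (S = 76.5): V_ud = 1/1.09·[0.6857·12.8000 + 0.3143·0.0000] = 8.0524
Node dd (S = 54.19): V_dd = 1/1.09·[0.6857·0.0000 + 0.3143·0.0000] = 0.0000
Node u (S = 90): V_u = 1/1.09·[0.6857·35.5229 + 0.3143·8.0524] = 24.6691
Node d (S = 63.75): V_d = 1/1.09·[0.6857·8.0524 + 0.3143·0.0000] = 5.0657
Node 0 (S = 75): V_0 = 1/1.09·[0.6857·24.6691 + 0.3143·5.0657] = 16.9799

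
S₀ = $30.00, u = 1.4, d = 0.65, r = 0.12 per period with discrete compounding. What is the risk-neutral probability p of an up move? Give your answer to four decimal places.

Risk-neutral probability p = (1 + 0.12 − 0.65)/(1.4 − 0.65) = 0.4700/0.7500 = 0.6267

p = 0.6267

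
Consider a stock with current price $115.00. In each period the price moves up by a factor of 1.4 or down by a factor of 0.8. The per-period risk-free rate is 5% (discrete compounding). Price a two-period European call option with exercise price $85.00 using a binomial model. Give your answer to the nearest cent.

Risk-neutral probability p = (1 + 0.05 − 0.8)/(1.4 − 0.8) = 0.2500/0.6000 = 0.4167
Terminal stock prices: S_uu = 225.4, S_ud = 128.8, S_dd = 73.6
Terminal payoffs (S − K): max(140.4, 0) = 140.4, max(43.8, 0) = 43.8, max(-11.4, 0) = 0
Node u (S = 161): V_u = 1/1.05·[0.4167·140.4000 + 0.5833·43.8000] = 80.0476
Node d (S = 92): V_d = 1/1.05·[0.4167·43.8000 + 0.5833·0.0000] = 17.3810
Node 0 (S = 115): V_0 = 1/1.05·[0.4167·80.0476 + 0.5833·17.3810] = 41.4210

$41.42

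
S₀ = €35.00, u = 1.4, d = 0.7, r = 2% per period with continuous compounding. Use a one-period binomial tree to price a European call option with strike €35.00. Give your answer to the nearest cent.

Risk-neutral probability p = (e^0.02 − 0.7)/(1.4 − 0.7) = 0.3202/0.7000 = 0.4574
Terminal stock prices: S_u = 49, S_d = 24.5
Terminal payoffs (S − K): max(14, 0) = 14, max(-10.5, 0) = 0
Node 0 (S = 35): V_0 = e^(−0.02)·[0.4574·14.0000 + 0.5426·0.0000] = 6.2772

€6.28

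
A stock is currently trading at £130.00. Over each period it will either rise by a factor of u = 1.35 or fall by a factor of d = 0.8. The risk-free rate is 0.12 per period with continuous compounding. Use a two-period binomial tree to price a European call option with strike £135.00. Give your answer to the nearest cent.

Risk-neutral probability p = (e^0.12 − 0.8)/(1.35 − 0.8) = 0.3275/0.5500 = 0.5954
Terminal stock prices: S_uu = 236.9, S_ud = 140.4, S_dd = 83.2
Terminal payoffs (S − K): max(101.9, 0) = 101.9, max(5.4, 0) = 5.4, max(-51.8, 0) = 0
Node u (S = 175.5): V_u = e^(−0.12)·[0.5954·101.9250 + 0.4046·5.4000] = 55.7657
Node d (S = 104): V_d = e^(−0.12)·[0.5954·5.4000 + 0.4046·0.0000] = 2.8518
Node 0 (S = 130): V_0 = e^(−0.12)·[0.5954·55.7657 + 0.4046·2.8518] = 30.4740

£30.47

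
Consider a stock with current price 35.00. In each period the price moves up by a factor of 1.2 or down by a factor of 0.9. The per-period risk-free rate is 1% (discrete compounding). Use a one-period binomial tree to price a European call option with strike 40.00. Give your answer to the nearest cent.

Risk-neutral probability p = (1 + 0.01 − 0.9)/(1.2 − 0.9) = 0.1100/0.3000 = 0.3667
Terminal stock prices: S_u = 42, S_d = 31.5
Terminal payoffs (S − K): max(2, 0) = 2, max(-8.5, 0) = 0
Node 0 (S = 35): V_0 = 1/1.01·[0.3667·2.0000 + 0.6333·0.0000] = 0.7261

0.73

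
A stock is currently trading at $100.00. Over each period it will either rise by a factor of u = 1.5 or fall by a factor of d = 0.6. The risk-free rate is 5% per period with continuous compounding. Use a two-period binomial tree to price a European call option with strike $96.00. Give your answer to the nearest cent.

Risk-neutral probability p = (e^0.05 − 0.6)/(1.5 − 0.6) = 0.4513/0.9000 = 0.5014
Terminal stock prices: S_uu = 225, S_ud = 90, S_dd = 36
Terminal payoffs (S − K): max(129, 0) = 129, max(-6, 0) = 0, max(-60, 0) = 0
Node u (S = 150): V_u = e^(−0.05)·[0.5014·129.0000 + 0.4986·0.0000] = 61.5276
Node d (S = 60): V_d = e^(−0.05)·[0.5014·0.0000 + 0.4986·0.0000] = 0.0000
Node 0 (S = 100): V_0 = e^(−0.05)·[0.5014·61.5276 + 0.4986·0.0000] = 29.3461

$29.35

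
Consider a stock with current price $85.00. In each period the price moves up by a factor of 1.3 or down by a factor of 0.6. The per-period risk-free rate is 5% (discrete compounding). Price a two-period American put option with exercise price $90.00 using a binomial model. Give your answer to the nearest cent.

Risk-neutral probability p = (1 + 0.05 − 0.6)/(1.3 − 0.6) = 0.4500/0.7000 = 0.6429
Terminal stock prices: S_uu = 143.7, S_ud = 66.3, S_dd = 30.6
Terminal payoffs (K − S): max(-53.65, 0) = 0, max(23.7, 0) = 23.7, max(59.4, 0) = 59.4
Node u (S = 110.5): continuation = 1/1.05·[0.6429·0.0000 + 0.3571·23.7000] = 8.0612; exercise value = 0.0000 ≤ continuation, so V_u = 8.0612
Node d (S = 51): continuation = 1/1.05·[0.6429·23.7000 + 0.3571·59.4000] = 34.7143; exercise value = 39.0000 > continuation, so V_d = 39.0000 (exercise)
Node 0 (S = 85): continuation = 1/1.05·[0.6429·8.0612 + 0.3571·39.0000] = 18.2007; exercise value = 5.0000 ≤ continuation, so V_0 = 18.2007

$18.20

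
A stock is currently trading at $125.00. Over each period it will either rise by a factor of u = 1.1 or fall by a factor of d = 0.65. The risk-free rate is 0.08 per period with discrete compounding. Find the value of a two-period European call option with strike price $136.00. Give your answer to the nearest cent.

$11.94

Risk-neutral probability p = (1 + 0.08 − 0.65)/(1.1 − 0.65) = 0.4300/0.4500 = 0.9556
Terminal stock prices: S_uu = 151.3, S_ud = 89.38, S_dd = 52.81
Terminal payoffs (S − K): max(15.25, 0) = 15.25, max(-46.62, 0) = 0, max(-83.19, 0) = 0
Node u (S = 137.5): V_u = 1/1.08·[0.9556·15.2500 + 0.0444·0.0000] = 13.4928
Node d (S = 81.25): V_d = 1/1.08·[0.9556·0.0000 + 0.0444·0.0000] = 0.0000
Node 0 (S = 125): V_0 = 1/1.08·[0.9556·13.4928 + 0.0444·0.0000] = 11.9381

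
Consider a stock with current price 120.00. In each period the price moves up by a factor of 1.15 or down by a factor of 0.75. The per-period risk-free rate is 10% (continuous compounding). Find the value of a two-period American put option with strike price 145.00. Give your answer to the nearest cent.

Risk-neutral probability p = (e^0.1 − 0.75)/(1.15 − 0.75) = 0.3552/0.4000 = 0.8879
Terminal stock prices: S_uu = 158.7, S_ud = 103.5, S_dd = 67.5
Terminal payoffs (K − S): max(-13.7, 0) = 0, max(41.5, 0) = 41.5, max(77.5, 0) = 77.5
Node u (S = 138): continuation = e^(−0.1)·[0.8879·0.0000 + 0.1121·41.5000] = 4.2084; exercise value = 7.0000 > continuation, so V_u = 7.0000 (exercise)
Node d (S = 90): continuation = e^(−0.1)·[0.8879·41.5000 + 0.1121·77.5000] = 41.2014; exercise value = 55.0000 > continuation, so V_d = 55.0000 (exercise)
Node 0 (S = 120): continuation = e^(−0.1)·[0.8879·7.0000 + 0.1121·55.0000] = 11.2014; exercise value = 25.0000 > continuation, so V_0 = 25.0000 (exercise)

25.00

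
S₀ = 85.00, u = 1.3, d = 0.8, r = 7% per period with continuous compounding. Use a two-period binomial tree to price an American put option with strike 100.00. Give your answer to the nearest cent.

16.08

Risk-neutral probability p = (e^0.07 − 0.8)/(1.3 − 0.8) = 0.2725/0.5000 = 0.5450
Terminal stock prices: S_uu = 143.7, S_ud = 88.4, S_dd = 54.4
Terminal payoffs (K − S): max(-43.65, 0) = 0, max(11.6, 0) = 11.6, max(45.6, 0) = 45.6
Node u (S = 110.5): continuation = e^(−0.07)·[0.5450·0.0000 + 0.4550·11.6000] = 4.9210; exercise value = 0.0000 ≤ continuation, so V_u = 4.9210
Node d (S = 68): continuation = e^(−0.07)·[0.5450·11.6000 + 0.4550·45.6000] = 25.2394; exercise value = 32.0000 > continuation, so V_d = 32.0000 (exercise)
Node 0 (S = 85): continuation = e^(−0.07)·[0.5450·4.9210 + 0.4550·32.0000] = 16.0759; exercise value = 15.0000 ≤ continuation, so V_0 = 16.0759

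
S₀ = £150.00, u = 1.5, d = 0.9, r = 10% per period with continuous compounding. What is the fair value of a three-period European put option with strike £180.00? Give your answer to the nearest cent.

£14.91

Risk-neutral probability p = (e^0.1 − 0.9)/(1.5 − 0.9) = 0.2052/0.6000 = 0.3420
Terminal stock prices: S_uuu = 506.2, S_uud = 303.8, S_udd = 182.2, S_ddd = 109.4
Terminal payoffs (K − S): max(-326.2, 0) = 0, max(-123.8, 0) = 0, max(-2.25, 0) = 0, max(70.65, 0) = 70.65
Node uu (S = 337.5): V_uu = e^(−0.1)·[0.3420·0.0000 + 0.6580·0.0000] = 0.0000
Node ud (S = 202.5): V_ud = e^(−0.1)·[0.3420·0.0000 + 0.6580·0.0000] = 0.0000
Node dd (S = 121.5): V_dd = e^(−0.1)·[0.3420·0.0000 + 0.6580·70.6500] = 42.0669
Node u (S = 225): V_u = e^(−0.1)·[0.3420·0.0000 + 0.6580·0.0000] = 0.0000
Node d (S = 135): V_d = e^(−0.1)·[0.3420·0.0000 + 0.6580·42.0669] = 25.0478
Node 0 (S = 150): V_0 = e^(−0.1)·[0.3420·0.0000 + 0.6580·25.0478] = 14.9141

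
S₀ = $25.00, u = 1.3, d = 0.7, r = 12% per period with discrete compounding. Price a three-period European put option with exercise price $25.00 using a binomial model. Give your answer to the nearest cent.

$1.54

Risk-neutral probability p = (1 + 0.12 − 0.7)/(1.3 − 0.7) = 0.4200/0.6000 = 0.7000
Terminal stock prices: S_uuu = 54.93, S_uud = 29.58, S_udd = 15.92, S_ddd = 8.575
Terminal payoffs (K − S): max(-29.93, 0) = 0, max(-4.575, 0) = 0, max(9.075, 0) = 9.075, max(16.43, 0) = 16.43
Node uu (S = 42.25): V_uu = 1/1.12·[0.7000·0.0000 + 0.3000·0.0000] = 0.0000
Node ud (S = 22.75): V_ud = 1/1.12·[0.7000·0.0000 + 0.3000·9.0750] = 2.4308
Node dd (S = 12.25): V_dd = 1/1.12·[0.7000·9.0750 + 0.3000·16.4250] = 10.0714
Node u (S = 32.5): V_u = 1/1.12·[0.7000·0.0000 + 0.3000·2.4308] = 0.6511
Node d (S = 17.5): V_d = 1/1.12·[0.7000·2.4308 + 0.3000·10.0714] = 4.2170
Node 0 (S = 25): V_0 = 1/1.12·[0.7000·0.6511 + 0.3000·4.2170] = 1.5365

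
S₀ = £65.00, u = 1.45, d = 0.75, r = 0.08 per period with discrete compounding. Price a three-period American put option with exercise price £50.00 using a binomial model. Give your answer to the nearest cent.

£3.22

Risk-neutral probability p = (1 + 0.08 − 0.75)/(1.45 − 0.75) = 0.3300/0.7000 = 0.4714
Terminal stock prices: S_uuu = 198.2, S_uud = 102.5, S_udd = 53.02, S_ddd = 27.42
Terminal payoffs (K − S): max(-148.2, 0) = 0, max(-52.5, 0) = 0, max(-3.016, 0) = 0, max(22.58, 0) = 22.58
Node uu (S = 136.7): continuation = 1/1.08·[0.4714·0.0000 + 0.5286·0.0000] = 0.0000; exercise value = 0.0000 ≤ continuation, so V_uu = 0.0000
Node ud (S = 70.69): continuation = 1/1.08·[0.4714·0.0000 + 0.5286·0.0000] = 0.0000; exercise value = 0.0000 ≤ continuation, so V_ud = 0.0000
Node dd (S = 36.56): continuation = 1/1.08·[0.4714·0.0000 + 0.5286·22.5781] = 11.0501; exercise value = 13.4375 > continuation, so V_dd = 13.4375 (exercise)
Node u (S = 94.25): continuation = 1/1.08·[0.4714·0.0000 + 0.5286·0.0000] = 0.0000; exercise value = 0.0000 ≤ continuation, so V_u = 0.0000
Node d (S = 48.75): continuation = 1/1.08·[0.4714·0.0000 + 0.5286·13.4375] = 6.5766; exercise value = 1.2500 ≤ continuation, so V_d = 6.5766
Node 0 (S = 65): continuation = 1/1.08·[0.4714·0.0000 + 0.5286·6.5766] = 3.2187; exercise value = 0.0000 ≤ continuation, so V_0 = 3.2187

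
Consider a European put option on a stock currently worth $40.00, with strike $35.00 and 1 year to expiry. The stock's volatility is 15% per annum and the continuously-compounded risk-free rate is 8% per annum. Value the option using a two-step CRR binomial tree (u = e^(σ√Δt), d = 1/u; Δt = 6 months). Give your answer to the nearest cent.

CRR parameters: u = e^(σ√Δt) = e^(0.15·√0.5) = 1.1119, d = 1/u = 0.8994
Per-period rate: rΔt = 0.08·0.5 = 0.04, so R = e^0.04 = 1.0408
Risk-neutral probability p = (e^0.04 − 0.8994)/(1.1119 − 0.8994) = 0.1414/0.2125 = 0.6655
Terminal stock prices: S_uu = 49.45, S_ud = 40, S_dd = 32.35
Terminal payoffs (K − S): max(-14.45, 0) = 0, max(-5, 0) = 0, max(2.646, 0) = 2.646
Node u (S = 44.48): V_u = e^(−0.04)·[0.6655·0.0000 + 0.3345·0.0000] = 0.0000
Node d (S = 35.97): V_d = e^(−0.04)·[0.6655·0.0000 + 0.3345·2.6457] = 0.8502
Node 0 (S = 40): V_0 = e^(−0.04)·[0.6655·0.0000 + 0.3345·0.8502] = 0.2732

$0.27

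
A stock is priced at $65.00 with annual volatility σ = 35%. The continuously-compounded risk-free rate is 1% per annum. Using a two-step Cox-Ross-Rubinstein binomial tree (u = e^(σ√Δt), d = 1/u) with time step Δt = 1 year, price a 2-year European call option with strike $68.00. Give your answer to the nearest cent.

CRR parameters: u = e^(σ√Δt) = e^(0.35·√1) = 1.4191, d = 1/u = 0.7047
Per-period rate: rΔt = 0.01·1 = 0.01, so R = e^0.01 = 1.0101
Risk-neutral probability p = (e^0.01 − 0.7047)/(1.4191 − 0.7047) = 0.3054/0.7144 = 0.4275
Terminal stock prices: S_uu = 130.9, S_ud = 65, S_dd = 32.28
Terminal payoffs (S − K): max(62.89, 0) = 62.89, max(-3, 0) = 0, max(-35.72, 0) = 0
Node u (S = 92.24): V_u = e^(−0.01)·[0.4275·62.8939 + 0.5725·0.0000] = 26.6166
Node d (S = 45.8): V_d = e^(−0.01)·[0.4275·0.0000 + 0.5725·0.0000] = 0.0000
Node 0 (S = 65): V_0 = e^(−0.01)·[0.4275·26.6166 + 0.5725·0.0000] = 11.2641

$11.26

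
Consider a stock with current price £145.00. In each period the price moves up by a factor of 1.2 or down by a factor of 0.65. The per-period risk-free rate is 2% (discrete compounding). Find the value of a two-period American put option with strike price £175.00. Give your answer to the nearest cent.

Risk-neutral probability p = (1 + 0.02 − 0.65)/(1.2 − 0.65) = 0.3700/0.5500 = 0.6727
Terminal stock prices: S_uu = 208.8, S_ud = 113.1, S_dd = 61.26
Terminal payoffs (K − S): max(-33.8, 0) = 0, max(61.9, 0) = 61.9, max(113.7, 0) = 113.7
Node u (S = 174): continuation = 1/1.02·[0.6727·0.0000 + 0.3273·61.9000] = 19.8610; exercise value = 1.0000 ≤ continuation, so V_u = 19.8610
Node d (S = 94.25): continuation = 1/1.02·[0.6727·61.9000 + 0.3273·113.7375] = 77.3186; exercise value = 80.7500 > continuation, so V_d = 80.7500 (exercise)
Node 0 (S = 145): continuation = 1/1.02·[0.6727·19.8610 + 0.3273·80.7500] = 39.0081; exercise value = 30.0000 ≤ continuation, so V_0 = 39.0081

£39.01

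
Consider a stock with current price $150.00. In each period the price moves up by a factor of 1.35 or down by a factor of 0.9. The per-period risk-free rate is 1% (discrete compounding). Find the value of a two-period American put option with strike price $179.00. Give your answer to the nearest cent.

$32.92

Risk-neutral probability p = (1 + 0.01 − 0.9)/(1.35 − 0.9) = 0.1100/0.4500 = 0.2444
Terminal stock prices: S_uu = 273.4, S_ud = 182.2, S_dd = 121.5
Terminal payoffs (K − S): max(-94.38, 0) = 0, max(-3.25, 0) = 0, max(57.5, 0) = 57.5
Node u (S = 202.5): continuation = 1/1.01·[0.2444·0.0000 + 0.7556·0.0000] = 0.0000; exercise value = 0.0000 ≤ continuation, so V_u = 0.0000
Node d (S = 135): continuation = 1/1.01·[0.2444·0.0000 + 0.7556·57.5000] = 43.0143; exercise value = 44.0000 > continuation, so V_d = 44.0000 (exercise)
Node 0 (S = 150): continuation = 1/1.01·[0.2444·0.0000 + 0.7556·44.0000] = 32.9153; exercise value = 29.0000 ≤ continuation, so V_0 = 32.9153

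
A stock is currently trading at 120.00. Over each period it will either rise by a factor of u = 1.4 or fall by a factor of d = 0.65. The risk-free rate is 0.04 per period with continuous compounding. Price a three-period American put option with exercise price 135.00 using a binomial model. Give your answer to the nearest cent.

33.01

Risk-neutral probability p = (e^0.04 − 0.65)/(1.4 − 0.65) = 0.3908/0.7500 = 0.5211
Terminal stock prices: S_uuu = 329.3, S_uud = 152.9, S_udd = 70.98, S_ddd = 32.95
Terminal payoffs (K − S): max(-194.3, 0) = 0, max(-17.88, 0) = 0, max(64.02, 0) = 64.02, max(102, 0) = 102
Node uu (S = 235.2): continuation = e^(−0.04)·[0.5211·0.0000 + 0.4789·0.0000] = 0.0000; exercise value = 0.0000 ≤ continuation, so V_uu = 0.0000
Node ud (S = 109.2): continuation = e^(−0.04)·[0.5211·0.0000 + 0.4789·64.0200] = 29.4582; exercise value = 25.8000 ≤ continuation, so V_ud = 29.4582
Node dd (S = 50.7): continuation = e^(−0.04)·[0.5211·64.0200 + 0.4789·102.0450] = 79.0066; exercise value = 84.3000 > continuation, so V_dd = 84.3000 (exercise)
Node u (S = 168): continuation = e^(−0.04)·[0.5211·0.0000 + 0.4789·29.4582] = 13.5549; exercise value = 0.0000 ≤ continuation, so V_u = 13.5549
Node d (S = 78): continuation = e^(−0.04)·[0.5211·29.4582 + 0.4789·84.3000] = 53.5380; exercise value = 57.0000 > continuation, so V_d = 57.0000 (exercise)
Node 0 (S = 120): continuation = e^(−0.04)·[0.5211·13.5549 + 0.4789·57.0000] = 33.0142; exercise value = 15.0000 ≤ continuation, so V_0 = 33.0142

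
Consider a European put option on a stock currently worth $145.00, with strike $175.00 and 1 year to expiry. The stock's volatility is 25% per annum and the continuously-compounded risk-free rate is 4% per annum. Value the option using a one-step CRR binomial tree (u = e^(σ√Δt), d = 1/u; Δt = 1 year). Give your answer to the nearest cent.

$28.71

CRR parameters: u = e^(σ√Δt) = e^(0.25·√1) = 1.2840, d = 1/u = 0.7788
Per-period rate: rΔt = 0.04·1 = 0.04, so R = e^0.04 = 1.0408
Risk-neutral probability p = (e^0.04 − 0.7788)/(1.2840 − 0.7788) = 0.2620/0.5052 = 0.5186
Terminal stock prices: S_u = 186.2, S_d = 112.9
Terminal payoffs (K − S): max(-11.18, 0) = 0, max(62.07, 0) = 62.07
Node 0 (S = 145): V_0 = e^(−0.04)·[0.5186·0.0000 + 0.4814·62.0739] = 28.7106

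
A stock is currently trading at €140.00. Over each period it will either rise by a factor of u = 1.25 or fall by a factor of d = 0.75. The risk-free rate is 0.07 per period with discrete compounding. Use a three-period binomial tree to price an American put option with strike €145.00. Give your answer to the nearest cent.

Risk-neutral probability p = (1 + 0.07 − 0.75)/(1.25 − 0.75) = 0.3200/0.5000 = 0.6400
Terminal stock prices: S_uuu = 273.4, S_uud = 164.1, S_udd = 98.44, S_ddd = 59.06
Terminal payoffs (K − S): max(-128.4, 0) = 0, max(-19.06, 0) = 0, max(46.56, 0) = 46.56, max(85.94, 0) = 85.94
Node uu (S = 218.8): continuation = 1/1.07·[0.6400·0.0000 + 0.3600·0.0000] = 0.0000; exercise value = 0.0000 ≤ continuation, so V_uu = 0.0000
Node ud (S = 131.2): continuation = 1/1.07·[0.6400·0.0000 + 0.3600·46.5625] = 15.6659; exercise value = 13.7500 ≤ continuation, so V_ud = 15.6659
Node dd (S = 78.75): continuation = 1/1.07·[0.6400·46.5625 + 0.3600·85.9375] = 56.7640; exercise value = 66.2500 > continuation, so V_dd = 66.2500 (exercise)
Node u (S = 175): continuation = 1/1.07·[0.6400·0.0000 + 0.3600·15.6659] = 5.2708; exercise value = 0.0000 ≤ continuation, so V_u = 5.2708
Node d (S = 105): continuation = 1/1.07·[0.6400·15.6659 + 0.3600·66.2500] = 31.6600; exercise value = 40.0000 > continuation, so V_d = 40.0000 (exercise)
Node 0 (S = 140): continuation = 1/1.07·[0.6400·5.2708 + 0.3600·40.0000] = 16.6106; exercise value = 5.0000 ≤ continuation, so V_0 = 16.6106

€16.61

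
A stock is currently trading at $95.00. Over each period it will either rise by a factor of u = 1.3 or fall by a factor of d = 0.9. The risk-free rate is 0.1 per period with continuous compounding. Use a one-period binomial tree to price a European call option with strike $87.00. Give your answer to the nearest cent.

$16.94

Risk-neutral probability p = (e^0.1 − 0.9)/(1.3 − 0.9) = 0.2052/0.4000 = 0.5129
Terminal stock prices: S_u = 123.5, S_d = 85.5
Terminal payoffs (S − K): max(36.5, 0) = 36.5, max(-1.5, 0) = 0
Node 0 (S = 95): V_0 = e^(−0.1)·[0.5129·36.5000 + 0.4871·0.0000] = 16.9402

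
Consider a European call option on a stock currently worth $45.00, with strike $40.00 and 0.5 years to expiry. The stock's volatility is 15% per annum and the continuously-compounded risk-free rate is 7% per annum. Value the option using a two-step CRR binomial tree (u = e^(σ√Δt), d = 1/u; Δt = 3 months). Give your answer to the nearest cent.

$6.57

CRR parameters: u = e^(σ√Δt) = e^(0.15·√0.25) = 1.0779, d = 1/u = 0.9277
Per-period rate: rΔt = 0.07·0.25 = 0.0175, so R = e^0.0175 = 1.0177
Risk-neutral probability p = (e^0.0175 − 0.9277)/(1.0779 − 0.9277) = 0.0899/0.1501 = 0.5988
Terminal stock prices: S_uu = 52.28, S_ud = 45, S_dd = 38.73
Terminal payoffs (S − K): max(12.28, 0) = 12.28, max(5, 0) = 5, max(-1.268, 0) = 0
Node u (S = 48.5): V_u = e^(−0.0175)·[0.5988·12.2825 + 0.4012·5.0000] = 9.1987
Node d (S = 41.75): V_d = e^(−0.0175)·[0.5988·5.0000 + 0.4012·0.0000] = 2.9423
Node 0 (S = 45): V_0 = e^(−0.0175)·[0.5988·9.1987 + 0.4012·2.9423] = 6.5728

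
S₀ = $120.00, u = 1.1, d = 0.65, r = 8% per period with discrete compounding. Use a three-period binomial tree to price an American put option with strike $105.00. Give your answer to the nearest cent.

$2.15

Risk-neutral probability p = (1 + 0.08 − 0.65)/(1.1 − 0.65) = 0.4300/0.4500 = 0.9556
Terminal stock prices: S_uuu = 159.7, S_uud = 94.38, S_udd = 55.77, S_ddd = 32.95
Terminal payoffs (K − S): max(-54.72, 0) = 0, max(10.62, 0) = 10.62, max(49.23, 0) = 49.23, max(72.05, 0) = 72.05
Node uu (S = 145.2): continuation = 1/1.08·[0.9556·0.0000 + 0.0444·10.6200] = 0.4370; exercise value = 0.0000 ≤ continuation, so V_uu = 0.4370
Node ud (S = 85.8): continuation = 1/1.08·[0.9556·10.6200 + 0.0444·49.2300] = 11.4222; exercise value = 19.2000 > continuation, so V_ud = 19.2000 (exercise)
Node dd (S = 50.7): continuation = 1/1.08·[0.9556·49.2300 + 0.0444·72.0450] = 46.5222; exercise value = 54.3000 > continuation, so V_dd = 54.3000 (exercise)
Node u (S = 132): continuation = 1/1.08·[0.9556·0.4370 + 0.0444·19.2000] = 1.1768; exercise value = 0.0000 ≤ continuation, so V_u = 1.1768
Node d (S = 78): continuation = 1/1.08·[0.9556·19.2000 + 0.0444·54.3000] = 19.2222; exercise value = 27.0000 > continuation, so V_d = 27.0000 (exercise)
Node 0 (S = 120): continuation = 1/1.08·[0.9556·1.1768 + 0.0444·27.0000] = 2.1523; exercise value = 0.0000 ≤ continuation, so V_0 = 2.1523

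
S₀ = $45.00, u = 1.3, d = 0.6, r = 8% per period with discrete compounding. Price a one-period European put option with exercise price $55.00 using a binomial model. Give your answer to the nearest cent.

$8.15

Risk-neutral probability p = (1 + 0.08 − 0.6)/(1.3 − 0.6) = 0.4800/0.7000 = 0.6857
Terminal stock prices: S_u = 58.5, S_d = 27
Terminal payoffs (K − S): max(-3.5, 0) = 0, max(28, 0) = 28
Node 0 (S = 45): V_0 = 1/1.08·[0.6857·0.0000 + 0.3143·28.0000] = 8.1481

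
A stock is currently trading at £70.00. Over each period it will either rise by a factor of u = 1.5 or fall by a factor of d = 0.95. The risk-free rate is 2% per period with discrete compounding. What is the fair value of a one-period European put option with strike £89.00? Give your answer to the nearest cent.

£19.25

Risk-neutral probability p = (1 + 0.02 − 0.95)/(1.5 − 0.95) = 0.0700/0.5500 = 0.1273
Terminal stock prices: S_u = 105, S_d = 66.5
Terminal payoffs (K − S): max(-16, 0) = 0, max(22.5, 0) = 22.5
Node 0 (S = 70): V_0 = 1/1.02·[0.1273·0.0000 + 0.8727·22.5000] = 19.2513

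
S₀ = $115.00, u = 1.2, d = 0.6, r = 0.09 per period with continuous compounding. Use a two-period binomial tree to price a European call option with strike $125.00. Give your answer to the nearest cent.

$23.00

Risk-neutral probability p = (e^0.09 − 0.6)/(1.2 − 0.6) = 0.4942/0.6000 = 0.8236
Terminal stock prices: S_uu = 165.6, S_ud = 82.8, S_dd = 41.4
Terminal payoffs (S − K): max(40.6, 0) = 40.6, max(-42.2, 0) = 0, max(-83.6, 0) = 0
Node u (S = 138): V_u = e^(−0.09)·[0.8236·40.6000 + 0.1764·0.0000] = 30.5611
Node d (S = 69): V_d = e^(−0.09)·[0.8236·0.0000 + 0.1764·0.0000] = 0.0000
Node 0 (S = 115): V_0 = e^(−0.09)·[0.8236·30.5611 + 0.1764·0.0000] = 23.0044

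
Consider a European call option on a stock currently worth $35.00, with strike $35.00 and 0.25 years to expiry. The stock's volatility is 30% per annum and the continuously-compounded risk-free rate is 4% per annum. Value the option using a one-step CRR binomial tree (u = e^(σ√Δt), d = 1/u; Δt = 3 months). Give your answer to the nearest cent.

$2.78

CRR parameters: u = e^(σ√Δt) = e^(0.3·√0.25) = 1.1618, d = 1/u = 0.8607
Per-period rate: rΔt = 0.04·0.25 = 0.01, so R = e^0.01 = 1.0101
Risk-neutral probability p = (e^0.01 − 0.8607)/(1.1618 − 0.8607) = 0.1493/0.3011 = 0.4959
Terminal stock prices: S_u = 40.66, S_d = 30.12
Terminal payoffs (S − K): max(5.664, 0) = 5.664, max(-4.875, 0) = 0
Node 0 (S = 35): V_0 = e^(−0.01)·[0.4959·5.6642 + 0.5041·0.0000] = 2.7812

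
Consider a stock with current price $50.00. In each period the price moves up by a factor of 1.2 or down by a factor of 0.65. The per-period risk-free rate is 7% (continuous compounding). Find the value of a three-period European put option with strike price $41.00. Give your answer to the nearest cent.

$1.85

Risk-neutral probability p = (e^0.07 − 0.65)/(1.2 − 0.65) = 0.4225/0.5500 = 0.7682
Terminal stock prices: S_uuu = 86.4, S_uud = 46.8, S_udd = 25.35, S_ddd = 13.73
Terminal payoffs (K − S): max(-45.4, 0) = 0, max(-5.8, 0) = 0, max(15.65, 0) = 15.65, max(27.27, 0) = 27.27
Node uu (S = 72): V_uu = e^(−0.07)·[0.7682·0.0000 + 0.2318·0.0000] = 0.0000
Node ud (S = 39): V_ud = e^(−0.07)·[0.7682·0.0000 + 0.2318·15.6500] = 3.3825
Node dd (S = 21.13): V_dd = e^(−0.07)·[0.7682·15.6500 + 0.2318·27.2687] = 17.1031
Node u (S = 60): V_u = e^(−0.07)·[0.7682·0.0000 + 0.2318·3.3825] = 0.7311
Node d (S = 32.5): V_d = e^(−0.07)·[0.7682·3.3825 + 0.2318·17.1031] = 6.1193
Node 0 (S = 50): V_0 = e^(−0.07)·[0.7682·0.7311 + 0.2318·6.1193] = 1.8462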